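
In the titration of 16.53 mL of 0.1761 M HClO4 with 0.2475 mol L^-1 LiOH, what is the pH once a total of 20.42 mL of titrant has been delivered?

12.76

n(acid) = 0.1761 x 0.01653 = 0.002911 mol; n(LiOH) added = 0.2475 x 0.02042 = 0.005054 mol.
Base is in excess by 0.005054 - 0.002911 = 0.002143 mol in a total volume of 0.03695 L.
[OH^-] = 0.002143/0.03695 = 0.05800 M, so pOH = 1.24 and pH = 14.00 - 1.24 = 12.76.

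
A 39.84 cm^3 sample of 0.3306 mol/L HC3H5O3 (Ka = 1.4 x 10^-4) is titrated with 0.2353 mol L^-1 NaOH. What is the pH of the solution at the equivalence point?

8.50

n(HC3H5O3) = 0.3306 x 0.03984 = 0.01317 mol; V(NaOH) at equivalence = 0.01317/0.2353 = 0.05598 L.
At equivalence all the acid is converted to C3H5O3-; total volume = 0.03984 + 0.05598 = 0.09582 L, so [C3H5O3-] = 0.01317/0.09582 = 0.1375 M.
Kb = Kw/Ka = 1.0e-14 / 1.4 x 10^-4 = 7.14e-11.
[OH^-] = sqrt(Kb x [C3H5O3-]) = sqrt(7.14e-11 x 0.1375) = 3.13e-6 M.
pOH = 5.50, so pH = 14.00 - 5.50 = 8.50.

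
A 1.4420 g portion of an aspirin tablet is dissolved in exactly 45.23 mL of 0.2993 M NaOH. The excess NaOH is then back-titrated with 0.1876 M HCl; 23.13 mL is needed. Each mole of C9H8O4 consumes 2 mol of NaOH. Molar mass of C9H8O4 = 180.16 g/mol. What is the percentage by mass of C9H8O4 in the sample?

Total n(NaOH) added = 0.2993 x 0.04523 = 0.01354 mol.
n(HCl) used = 0.1876 x 0.02313 = 0.004339 mol, which equals the excess n(NaOH).
So n(NaOH) consumed by the sample = 0.01354 - 0.004339 = 0.009198 mol.
n(C9H8O4) = 0.009198 / 2 = 0.004599 mol.
mass C9H8O4 = 0.004599 x 180.16 = 0.8286 g, so %C9H8O4 = 0.8286/1.4420 x 100 = 57.5%.

57.5%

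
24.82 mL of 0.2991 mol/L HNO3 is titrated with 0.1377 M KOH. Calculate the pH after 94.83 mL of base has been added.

n(acid) = 0.2991 x 0.02482 = 0.007424 mol; n(KOH) added = 0.1377 x 0.09483 = 0.01306 mol.
Base is in excess by 0.01306 - 0.007424 = 0.005634 mol in a total volume of 0.1197 L.
[OH^-] = 0.005634/0.1197 = 0.04709 M, so pOH = 1.33 and pH = 14.00 - 1.33 = 12.67.

12.67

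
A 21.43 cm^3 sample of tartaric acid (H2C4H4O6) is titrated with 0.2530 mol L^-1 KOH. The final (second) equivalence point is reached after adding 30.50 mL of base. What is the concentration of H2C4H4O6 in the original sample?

n(KOH) = 0.2530 x 0.03050 = 0.007717 mol.
At the final (second) equivalence point, 2 mol OH^- react per mol H2C4H4O6, so n(H2C4H4O6) = 0.007717 / 2 = 0.003858 mol.
[H2C4H4O6] = 0.003858 / 0.02143 L = 0.180 M.

0.180 M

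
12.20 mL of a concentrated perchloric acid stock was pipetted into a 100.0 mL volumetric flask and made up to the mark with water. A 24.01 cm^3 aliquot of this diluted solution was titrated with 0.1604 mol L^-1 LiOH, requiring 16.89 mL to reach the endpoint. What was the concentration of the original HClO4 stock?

n(LiOH) = 0.1604 x 0.01689 = 0.002709 mol.
n(HClO4) in the aliquot = 0.002709 mol.
[diluted HClO4] = 0.002709 / 0.02401 = 0.1128 M.
Dilution factor = 100.0/12.20 = 8.197, so [stock] = 0.1128 x 8.197 = 0.925 M.

0.925 M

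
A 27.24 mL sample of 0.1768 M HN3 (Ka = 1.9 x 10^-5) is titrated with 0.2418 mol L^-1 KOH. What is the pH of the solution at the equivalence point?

8.87

n(HN3) = 0.1768 x 0.02724 = 0.004816 mol; V(KOH) at equivalence = 0.004816/0.2418 = 0.01992 L.
At equivalence all the acid is converted to N3-; total volume = 0.02724 + 0.01992 = 0.04716 L, so [N3-] = 0.004816/0.04716 = 0.1021 M.
Kb = Kw/Ka = 1.0e-14 / 1.9 x 10^-5 = 5.26e-10.
[OH^-] = sqrt(Kb x [N3-]) = sqrt(5.26e-10 x 0.1021) = 7.33e-6 M.
pOH = 5.13, so pH = 14.00 - 5.13 = 8.87.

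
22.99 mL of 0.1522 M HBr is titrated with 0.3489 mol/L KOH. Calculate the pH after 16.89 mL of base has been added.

12.78

n(acid) = 0.1522 x 0.02299 = 0.003499 mol; n(KOH) added = 0.3489 x 0.01689 = 0.005893 mol.
Base is in excess by 0.005893 - 0.003499 = 0.002394 mol in a total volume of 0.03988 L.
[OH^-] = 0.002394/0.03988 = 0.06003 M, so pOH = 1.22 and pH = 14.00 - 1.22 = 12.78.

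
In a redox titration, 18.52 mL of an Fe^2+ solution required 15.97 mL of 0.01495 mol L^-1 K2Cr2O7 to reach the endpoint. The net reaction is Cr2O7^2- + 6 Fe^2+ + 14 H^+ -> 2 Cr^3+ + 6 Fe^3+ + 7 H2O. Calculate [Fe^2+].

0.0773 M

n(K2Cr2O7) = 0.01495 x 0.01597 = 0.0002388 mol.
From the balanced equation, 1 mol K2Cr2O7 reacts with 6 mol Fe^2+, so n(Fe^2+) = 0.0002388 x 6/1 = 0.001433 mol.
[Fe^2+] = 0.001433 / 0.01852 L = 0.0773 M.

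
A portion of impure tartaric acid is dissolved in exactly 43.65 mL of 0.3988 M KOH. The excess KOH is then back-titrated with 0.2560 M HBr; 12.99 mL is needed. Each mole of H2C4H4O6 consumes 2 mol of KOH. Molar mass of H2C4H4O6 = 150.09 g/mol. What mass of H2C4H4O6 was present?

Total n(KOH) added = 0.3988 x 0.04365 = 0.01741 mol.
n(HBr) used = 0.2560 x 0.01299 = 0.003325 mol, which equals the excess n(KOH).
So n(KOH) consumed by the sample = 0.01741 - 0.003325 = 0.01408 mol.
n(H2C4H4O6) = 0.01408 / 2 = 0.007041 mol.
mass = 0.007041 mol x 150.09 g/mol = 1.06 g.

1.06 g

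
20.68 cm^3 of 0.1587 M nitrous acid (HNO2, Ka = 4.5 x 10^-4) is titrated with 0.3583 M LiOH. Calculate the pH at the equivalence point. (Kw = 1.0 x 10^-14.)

8.19

n(HNO2) = 0.1587 x 0.02068 = 0.003282 mol; V(LiOH) at equivalence = 0.003282/0.3583 = 0.009160 L.
At equivalence all the acid is converted to NO2-; total volume = 0.02068 + 0.009160 = 0.02984 L, so [NO2-] = 0.003282/0.02984 = 0.1100 M.
Kb = Kw/Ka = 1.0e-14 / 4.5 x 10^-4 = 2.22e-11.
[OH^-] = sqrt(Kb x [NO2-]) = sqrt(2.22e-11 x 0.1100) = 1.56e-6 M.
pOH = 5.81, so pH = 14.00 - 5.81 = 8.19.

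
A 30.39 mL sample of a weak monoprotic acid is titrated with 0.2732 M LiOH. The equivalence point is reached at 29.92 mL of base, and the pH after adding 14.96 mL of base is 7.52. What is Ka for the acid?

14.96 mL is half of the equivalence volume, so this is the half-equivalence point where [HA] = [A^-].
At half-equivalence pH = pKa, so pKa = 7.52.
Ka = 10^(-7.52) = 3.0 x 10^-8.

3.0 x 10^-8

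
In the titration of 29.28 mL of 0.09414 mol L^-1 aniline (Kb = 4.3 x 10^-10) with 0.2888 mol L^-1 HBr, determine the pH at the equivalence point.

n(C6H5NH2) = 0.09414 x 0.02928 = 0.002756 mol; V(HBr) at equivalence = 0.002756/0.2888 = 0.009544 L.
At equivalence the base is fully converted to C6H5NH3+; total volume = 0.03882 L, so [C6H5NH3+] = 0.002756/0.03882 = 0.07100 M.
Ka(C6H5NH3+) = Kw/Kb = 1.0e-14 / 4.3 x 10^-10 = 2.33e-5.
[H^+] = sqrt(Ka x [C6H5NH3+]) = sqrt(2.33e-5 x 0.07100) = 0.00128 M.
pH = -log(0.00128) = 2.89.

2.89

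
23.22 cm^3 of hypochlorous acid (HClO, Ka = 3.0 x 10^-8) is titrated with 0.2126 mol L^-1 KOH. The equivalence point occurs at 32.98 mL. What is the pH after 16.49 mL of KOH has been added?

7.52

16.49 mL is exactly half the equivalence volume (32.98/2), i.e. the half-equivalence point.
There, n(HA) = n(A^-), so pH = pKa = -log(3.0 x 10^-8) = 7.52.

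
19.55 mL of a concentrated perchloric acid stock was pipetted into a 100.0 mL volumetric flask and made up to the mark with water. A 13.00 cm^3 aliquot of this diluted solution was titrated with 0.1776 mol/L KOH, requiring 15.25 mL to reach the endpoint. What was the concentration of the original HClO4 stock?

n(KOH) = 0.1776 x 0.01525 = 0.002708 mol.
n(HClO4) in the aliquot = 0.002708 mol.
[diluted HClO4] = 0.002708 / 0.01300 = 0.2083 M.
Dilution factor = 100.0/19.55 = 5.115, so [stock] = 0.2083 x 5.115 = 1.07 M.

1.07 M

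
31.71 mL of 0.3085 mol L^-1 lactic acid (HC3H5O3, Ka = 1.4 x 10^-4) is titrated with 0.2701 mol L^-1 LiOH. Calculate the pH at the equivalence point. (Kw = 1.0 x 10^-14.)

8.51

n(HC3H5O3) = 0.3085 x 0.03171 = 0.009783 mol; V(LiOH) at equivalence = 0.009783/0.2701 = 0.03622 L.
At equivalence all the acid is converted to C3H5O3-; total volume = 0.03171 + 0.03622 = 0.06793 L, so [C3H5O3-] = 0.009783/0.06793 = 0.1440 M.
Kb = Kw/Ka = 1.0e-14 / 1.4 x 10^-4 = 7.14e-11.
[OH^-] = sqrt(Kb x [C3H5O3-]) = sqrt(7.14e-11 x 0.1440) = 3.21e-6 M.
pOH = 5.49, so pH = 14.00 - 5.49 = 8.51.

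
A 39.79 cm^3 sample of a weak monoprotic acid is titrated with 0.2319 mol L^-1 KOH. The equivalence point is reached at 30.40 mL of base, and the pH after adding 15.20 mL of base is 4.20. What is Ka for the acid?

6.3 x 10^-5

15.20 mL is half of the equivalence volume, so this is the half-equivalence point where [HA] = [A^-].
At half-equivalence pH = pKa, so pKa = 4.20.
Ka = 10^(-4.20) = 6.3 x 10^-5.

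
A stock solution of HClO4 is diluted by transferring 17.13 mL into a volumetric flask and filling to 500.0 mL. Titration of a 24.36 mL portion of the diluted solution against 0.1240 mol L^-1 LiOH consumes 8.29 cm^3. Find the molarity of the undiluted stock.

n(LiOH) = 0.1240 x 0.008290 = 0.001028 mol.
n(HClO4) in the aliquot = 0.001028 mol.
[diluted HClO4] = 0.001028 / 0.02436 = 0.04220 M.
Dilution factor = 500.0/17.13 = 29.19, so [stock] = 0.04220 x 29.19 = 1.23 M.

1.23 M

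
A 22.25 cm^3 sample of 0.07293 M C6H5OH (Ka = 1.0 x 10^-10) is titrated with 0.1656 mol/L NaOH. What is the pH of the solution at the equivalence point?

11.35

n(C6H5OH) = 0.07293 x 0.02225 = 0.001623 mol; V(NaOH) at equivalence = 0.001623/0.1656 = 0.009799 L.
At equivalence all the acid is converted to C6H5O-; total volume = 0.02225 + 0.009799 = 0.03205 L, so [C6H5O-] = 0.001623/0.03205 = 0.05063 M.
Kb = Kw/Ka = 1.0e-14 / 1.0 x 10^-10 = 0.000100.
[OH^-] = sqrt(Kb x [C6H5O-]) = sqrt(0.000100 x 0.05063) = 0.00225 M.
pOH = 2.65, so pH = 14.00 - 2.65 = 11.35.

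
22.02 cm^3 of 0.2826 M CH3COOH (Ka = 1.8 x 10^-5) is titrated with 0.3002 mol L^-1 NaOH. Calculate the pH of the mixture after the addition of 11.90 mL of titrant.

4.87

Initial n(CH3COOH) = 0.2826 x 0.02202 = 0.006223 mol.
n(NaOH) added = 0.3002 x 0.01190 = 0.003572 mol, converting that many moles of CH3COOH to CH3COO-.
Remaining n(CH3COOH) = 0.002650 mol; n(CH3COO-) = 0.003572 mol.
By Henderson-Hasselbalch, pH = pKa + log([A^-]/[HA]) = 4.74 + log(0.003572/0.002650) = 4.74 + (+0.13) = 4.87.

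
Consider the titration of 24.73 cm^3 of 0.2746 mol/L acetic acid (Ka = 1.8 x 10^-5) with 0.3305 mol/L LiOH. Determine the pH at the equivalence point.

n(CH3COOH) = 0.2746 x 0.02473 = 0.006791 mol; V(LiOH) at equivalence = 0.006791/0.3305 = 0.02055 L.
At equivalence all the acid is converted to CH3COO-; total volume = 0.02473 + 0.02055 = 0.04528 L, so [CH3COO-] = 0.006791/0.04528 = 0.1500 M.
Kb = Kw/Ka = 1.0e-14 / 1.8 x 10^-5 = 5.56e-10.
[OH^-] = sqrt(Kb x [CH3COO-]) = sqrt(5.56e-10 x 0.1500) = 9.13e-6 M.
pOH = 5.04, so pH = 14.00 - 5.04 = 8.96.

8.96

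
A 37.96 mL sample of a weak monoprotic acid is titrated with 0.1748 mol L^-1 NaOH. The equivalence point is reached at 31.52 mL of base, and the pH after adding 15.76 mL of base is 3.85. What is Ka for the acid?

1.4 x 10^-4

15.76 mL is half of the equivalence volume, so this is the half-equivalence point where [HA] = [A^-].
At half-equivalence pH = pKa, so pKa = 3.85.
Ka = 10^(-3.85) = 1.4 x 10^-4.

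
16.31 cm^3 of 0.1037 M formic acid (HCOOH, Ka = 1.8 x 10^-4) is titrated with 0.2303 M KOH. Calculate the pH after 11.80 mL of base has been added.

12.56

n(acid) = 0.1037 x 0.01631 = 0.001691 mol; n(KOH) added = 0.2303 x 0.01180 = 0.002718 mol.
Base is in excess by 0.002718 - 0.001691 = 0.001026 mol in a total volume of 0.02811 L.
[OH^-] = 0.001026/0.02811 = 0.03651 M, so pOH = 1.44 and pH = 14.00 - 1.44 = 12.56.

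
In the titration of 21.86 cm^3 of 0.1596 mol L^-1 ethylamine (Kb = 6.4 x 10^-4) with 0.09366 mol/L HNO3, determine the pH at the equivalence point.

n(C2H5NH2) = 0.1596 x 0.02186 = 0.003489 mol; V(HNO3) at equivalence = 0.003489/0.09366 = 0.03725 L.
At equivalence the base is fully converted to C2H5NH3+; total volume = 0.05911 L, so [C2H5NH3+] = 0.003489/0.05911 = 0.05902 M.
Ka(C2H5NH3+) = Kw/Kb = 1.0e-14 / 6.4 x 10^-4 = 1.56e-11.
[H^+] = sqrt(Ka x [C2H5NH3+]) = sqrt(1.56e-11 x 0.05902) = 9.60e-7 M.
pH = -log(9.60e-7) = 6.02.

6.02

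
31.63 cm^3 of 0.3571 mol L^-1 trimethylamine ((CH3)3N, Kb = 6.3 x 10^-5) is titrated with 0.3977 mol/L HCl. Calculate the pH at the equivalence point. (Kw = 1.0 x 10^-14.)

5.26

n((CH3)3N) = 0.3571 x 0.03163 = 0.01130 mol; V(HCl) at equivalence = 0.01130/0.3977 = 0.02840 L.
At equivalence the base is fully converted to (CH3)3NH+; total volume = 0.06003 L, so [(CH3)3NH+] = 0.01130/0.06003 = 0.1882 M.
Ka((CH3)3NH+) = Kw/Kb = 1.0e-14 / 6.3 x 10^-5 = 1.59e-10.
[H^+] = sqrt(Ka x [(CH3)3NH+]) = sqrt(1.59e-10 x 0.1882) = 5.46e-6 M.
pH = -log(5.46e-6) = 5.26.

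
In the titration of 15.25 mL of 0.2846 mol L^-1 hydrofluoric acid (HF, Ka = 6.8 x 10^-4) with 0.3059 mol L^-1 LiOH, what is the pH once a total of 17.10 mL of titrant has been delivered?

n(acid) = 0.2846 x 0.01525 = 0.004340 mol; n(LiOH) added = 0.3059 x 0.01710 = 0.005231 mol.
Base is in excess by 0.005231 - 0.004340 = 0.0008907 mol in a total volume of 0.03235 L.
[OH^-] = 0.0008907/0.03235 = 0.02753 M, so pOH = 1.56 and pH = 14.00 - 1.56 = 12.44.

12.44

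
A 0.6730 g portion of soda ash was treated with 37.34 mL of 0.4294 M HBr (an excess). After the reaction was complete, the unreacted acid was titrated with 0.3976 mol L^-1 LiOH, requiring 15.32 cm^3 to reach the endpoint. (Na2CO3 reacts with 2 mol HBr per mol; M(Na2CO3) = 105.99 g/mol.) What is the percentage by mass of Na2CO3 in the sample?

Total n(HBr) added = 0.4294 x 0.03734 = 0.01603 mol.
n(LiOH) used = 0.3976 x 0.01532 = 0.006091 mol, which equals the excess n(HBr).
So n(HBr) consumed by the sample = 0.01603 - 0.006091 = 0.009943 mol.
n(Na2CO3) = 0.009943 / 2 = 0.004971 mol.
mass Na2CO3 = 0.004971 x 105.99 = 0.5269 g, so %Na2CO3 = 0.5269/0.6730 x 100 = 78.3%.

78.3%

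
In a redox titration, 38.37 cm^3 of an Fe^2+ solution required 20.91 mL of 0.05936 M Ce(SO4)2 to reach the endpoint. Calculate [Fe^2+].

0.0323 M

n(Ce(SO4)2) = 0.05936 x 0.02091 = 0.001241 mol.
From the balanced equation, 1 mol Ce(SO4)2 reacts with 1 mol Fe^2+, so n(Fe^2+) = 0.001241 x 1/1 = 0.001241 mol.
[Fe^2+] = 0.001241 / 0.03837 L = 0.0323 M.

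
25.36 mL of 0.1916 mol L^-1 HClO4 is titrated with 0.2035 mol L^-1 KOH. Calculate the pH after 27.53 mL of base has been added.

12.15

n(acid) = 0.1916 x 0.02536 = 0.004859 mol; n(KOH) added = 0.2035 x 0.02753 = 0.005602 mol.
Base is in excess by 0.005602 - 0.004859 = 0.0007434 mol in a total volume of 0.05289 L.
[OH^-] = 0.0007434/0.05289 = 0.01406 M, so pOH = 1.85 and pH = 14.00 - 1.85 = 12.15.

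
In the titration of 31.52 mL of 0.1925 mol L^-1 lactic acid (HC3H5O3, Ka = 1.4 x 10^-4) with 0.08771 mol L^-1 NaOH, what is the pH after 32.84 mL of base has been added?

3.81

Initial n(HC3H5O3) = 0.1925 x 0.03152 = 0.006068 mol.
n(NaOH) added = 0.08771 x 0.03284 = 0.002880 mol, converting that many moles of HC3H5O3 to C3H5O3-.
Remaining n(HC3H5O3) = 0.003187 mol; n(C3H5O3-) = 0.002880 mol.
By Henderson-Hasselbalch, pH = pKa + log([A^-]/[HA]) = 3.85 + log(0.002880/0.003187) = 3.85 + (-0.04) = 3.81.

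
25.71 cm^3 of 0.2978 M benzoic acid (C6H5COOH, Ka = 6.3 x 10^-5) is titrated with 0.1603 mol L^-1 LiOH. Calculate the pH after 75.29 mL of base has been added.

12.64

n(acid) = 0.2978 x 0.02571 = 0.007656 mol; n(LiOH) added = 0.1603 x 0.07529 = 0.01207 mol.
Base is in excess by 0.01207 - 0.007656 = 0.004413 mol in a total volume of 0.1010 L.
[OH^-] = 0.004413/0.1010 = 0.04369 M, so pOH = 1.36 and pH = 14.00 - 1.36 = 12.64.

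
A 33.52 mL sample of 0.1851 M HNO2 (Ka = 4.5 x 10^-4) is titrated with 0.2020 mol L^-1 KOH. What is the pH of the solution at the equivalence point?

8.17

n(HNO2) = 0.1851 x 0.03352 = 0.006205 mol; V(KOH) at equivalence = 0.006205/0.2020 = 0.03072 L.
At equivalence all the acid is converted to NO2-; total volume = 0.03352 + 0.03072 = 0.06424 L, so [NO2-] = 0.006205/0.06424 = 0.09659 M.
Kb = Kw/Ka = 1.0e-14 / 4.5 x 10^-4 = 2.22e-11.
[OH^-] = sqrt(Kb x [NO2-]) = sqrt(2.22e-11 x 0.09659) = 1.47e-6 M.
pOH = 5.83, so pH = 14.00 - 5.83 = 8.17.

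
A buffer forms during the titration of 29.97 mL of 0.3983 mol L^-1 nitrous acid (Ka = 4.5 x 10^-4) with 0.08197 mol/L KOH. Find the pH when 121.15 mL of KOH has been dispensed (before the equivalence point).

Initial n(HNO2) = 0.3983 x 0.02997 = 0.01194 mol.
n(KOH) added = 0.08197 x 0.1212 = 0.009931 mol, converting that many moles of HNO2 to NO2-.
Remaining n(HNO2) = 0.002006 mol; n(NO2-) = 0.009931 mol.
By Henderson-Hasselbalch, pH = pKa + log([A^-]/[HA]) = 3.35 + log(0.009931/0.002006) = 3.35 + (+0.69) = 4.04.

4.04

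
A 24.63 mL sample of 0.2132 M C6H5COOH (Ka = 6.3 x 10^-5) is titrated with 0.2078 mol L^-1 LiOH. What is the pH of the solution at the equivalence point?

n(C6H5COOH) = 0.2132 x 0.02463 = 0.005251 mol; V(LiOH) at equivalence = 0.005251/0.2078 = 0.02527 L.
At equivalence all the acid is converted to C6H5COO-; total volume = 0.02463 + 0.02527 = 0.04990 L, so [C6H5COO-] = 0.005251/0.04990 = 0.1052 M.
Kb = Kw/Ka = 1.0e-14 / 6.3 x 10^-5 = 1.59e-10.
[OH^-] = sqrt(Kb x [C6H5COO-]) = sqrt(1.59e-10 x 0.1052) = 4.09e-6 M.
pOH = 5.39, so pH = 14.00 - 5.39 = 8.61.

8.61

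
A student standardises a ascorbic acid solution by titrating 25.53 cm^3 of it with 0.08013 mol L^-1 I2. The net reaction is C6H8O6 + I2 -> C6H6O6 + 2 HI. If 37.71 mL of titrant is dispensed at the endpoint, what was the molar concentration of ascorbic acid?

0.118 M

n(I2) = 0.08013 x 0.03771 = 0.003022 mol.
From the balanced equation, 1 mol I2 reacts with 1 mol ascorbic acid, so n(ascorbic acid) = 0.003022 x 1/1 = 0.003022 mol.
[ascorbic acid] = 0.003022 / 0.02553 L = 0.118 M.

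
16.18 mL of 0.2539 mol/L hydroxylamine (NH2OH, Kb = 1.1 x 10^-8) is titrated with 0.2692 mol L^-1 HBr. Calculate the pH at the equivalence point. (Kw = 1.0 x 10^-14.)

3.46

n(NH2OH) = 0.2539 x 0.01618 = 0.004108 mol; V(HBr) at equivalence = 0.004108/0.2692 = 0.01526 L.
At equivalence the base is fully converted to NH3OH+; total volume = 0.03144 L, so [NH3OH+] = 0.004108/0.03144 = 0.1307 M.
Ka(NH3OH+) = Kw/Kb = 1.0e-14 / 1.1 x 10^-8 = 9.09e-7.
[H^+] = sqrt(Ka x [NH3OH+]) = sqrt(9.09e-7 x 0.1307) = 0.000345 M.
pH = -log(0.000345) = 3.46.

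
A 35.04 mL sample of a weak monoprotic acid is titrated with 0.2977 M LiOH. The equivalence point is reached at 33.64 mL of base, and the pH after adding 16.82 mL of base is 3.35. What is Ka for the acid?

4.5 x 10^-4

16.82 mL is half of the equivalence volume, so this is the half-equivalence point where [HA] = [A^-].
At half-equivalence pH = pKa, so pKa = 3.35.
Ka = 10^(-3.35) = 4.5 x 10^-4.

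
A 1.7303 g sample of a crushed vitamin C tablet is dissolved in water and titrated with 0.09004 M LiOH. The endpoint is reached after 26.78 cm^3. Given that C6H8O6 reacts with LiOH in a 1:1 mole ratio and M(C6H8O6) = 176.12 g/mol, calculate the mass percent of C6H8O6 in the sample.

n(LiOH) = 0.09004 x 0.02678 = 0.002411 mol.
n(C6H8O6) = 0.002411 / 1 = 0.002411 mol.
mass of C6H8O6 = 0.002411 x 176.12 = 0.4247 g.
% purity = 0.4247 / 1.7303 x 100 = 24.5%.

24.5%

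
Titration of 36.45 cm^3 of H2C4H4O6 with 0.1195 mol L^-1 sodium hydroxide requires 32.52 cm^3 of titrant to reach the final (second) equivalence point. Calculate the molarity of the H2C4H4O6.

0.0533 M

n(NaOH) = 0.1195 x 0.03252 = 0.003886 mol.
At the final (second) equivalence point, 2 mol OH^- react per mol H2C4H4O6, so n(H2C4H4O6) = 0.003886 / 2 = 0.001943 mol.
[H2C4H4O6] = 0.001943 / 0.03645 L = 0.0533 M.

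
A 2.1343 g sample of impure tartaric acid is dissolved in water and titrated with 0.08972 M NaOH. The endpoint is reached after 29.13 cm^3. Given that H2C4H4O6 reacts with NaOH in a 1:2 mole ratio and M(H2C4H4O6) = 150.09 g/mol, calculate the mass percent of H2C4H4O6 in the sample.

n(NaOH) = 0.08972 x 0.02913 = 0.002614 mol.
n(H2C4H4O6) = 0.002614 / 2 = 0.001307 mol.
mass of H2C4H4O6 = 0.001307 x 150.09 = 0.1961 g.
% purity = 0.1961 / 2.1343 x 100 = 9.19%.

9.19%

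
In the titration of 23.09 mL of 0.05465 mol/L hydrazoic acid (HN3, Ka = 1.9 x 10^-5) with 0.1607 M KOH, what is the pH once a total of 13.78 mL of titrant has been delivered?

12.41

n(acid) = 0.05465 x 0.02309 = 0.001262 mol; n(KOH) added = 0.1607 x 0.01378 = 0.002214 mol.
Base is in excess by 0.002214 - 0.001262 = 0.0009526 mol in a total volume of 0.03687 L.
[OH^-] = 0.0009526/0.03687 = 0.02584 M, so pOH = 1.59 and pH = 14.00 - 1.59 = 12.41.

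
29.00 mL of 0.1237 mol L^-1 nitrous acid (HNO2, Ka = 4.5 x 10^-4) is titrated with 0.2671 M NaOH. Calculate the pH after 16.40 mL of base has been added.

12.24

n(acid) = 0.1237 x 0.02900 = 0.003587 mol; n(NaOH) added = 0.2671 x 0.01640 = 0.004380 mol.
Base is in excess by 0.004380 - 0.003587 = 0.0007931 mol in a total volume of 0.04540 L.
[OH^-] = 0.0007931/0.04540 = 0.01747 M, so pOH = 1.76 and pH = 14.00 - 1.76 = 12.24.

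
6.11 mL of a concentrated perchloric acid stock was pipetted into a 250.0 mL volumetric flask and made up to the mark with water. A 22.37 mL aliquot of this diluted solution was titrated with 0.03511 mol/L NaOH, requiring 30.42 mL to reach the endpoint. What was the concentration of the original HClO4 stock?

n(NaOH) = 0.03511 x 0.03042 = 0.001068 mol.
n(HClO4) in the aliquot = 0.001068 mol.
[diluted HClO4] = 0.001068 / 0.02237 = 0.04774 M.
Dilution factor = 250.0/6.110 = 40.92, so [stock] = 0.04774 x 40.92 = 1.95 M.

1.95 M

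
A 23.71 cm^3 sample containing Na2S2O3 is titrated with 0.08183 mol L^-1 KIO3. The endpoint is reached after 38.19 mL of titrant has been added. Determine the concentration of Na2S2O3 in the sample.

0.791 M

n(KIO3) = 0.08183 x 0.03819 = 0.003125 mol.
From the balanced equation, 1 mol KIO3 reacts with 6 mol Na2S2O3, so n(Na2S2O3) = 0.003125 x 6/1 = 0.01875 mol.
[Na2S2O3] = 0.01875 / 0.02371 L = 0.791 M.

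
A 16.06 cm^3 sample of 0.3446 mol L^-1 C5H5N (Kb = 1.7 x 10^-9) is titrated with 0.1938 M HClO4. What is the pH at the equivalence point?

n(C5H5N) = 0.3446 x 0.01606 = 0.005534 mol; V(HClO4) at equivalence = 0.005534/0.1938 = 0.02856 L.
At equivalence the base is fully converted to C5H5NH+; total volume = 0.04462 L, so [C5H5NH+] = 0.005534/0.04462 = 0.1240 M.
Ka(C5H5NH+) = Kw/Kb = 1.0e-14 / 1.7 x 10^-9 = 5.88e-6.
[H^+] = sqrt(Ka x [C5H5NH+]) = sqrt(5.88e-6 x 0.1240) = 0.000854 M.
pH = -log(0.000854) = 3.07.

3.07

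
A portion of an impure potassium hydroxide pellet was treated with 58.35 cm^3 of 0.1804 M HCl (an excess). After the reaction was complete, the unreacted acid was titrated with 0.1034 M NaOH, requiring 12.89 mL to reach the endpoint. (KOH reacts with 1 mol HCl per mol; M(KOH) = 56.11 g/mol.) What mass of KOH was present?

Total n(HCl) added = 0.1804 x 0.05835 = 0.01053 mol.
n(NaOH) used = 0.1034 x 0.01289 = 0.001333 mol, which equals the excess n(HCl).
So n(HCl) consumed by the sample = 0.01053 - 0.001333 = 0.009194 mol.
n(KOH) = 0.009194 / 1 = 0.009194 mol.
mass = 0.009194 mol x 56.11 g/mol = 0.516 g.

0.516 g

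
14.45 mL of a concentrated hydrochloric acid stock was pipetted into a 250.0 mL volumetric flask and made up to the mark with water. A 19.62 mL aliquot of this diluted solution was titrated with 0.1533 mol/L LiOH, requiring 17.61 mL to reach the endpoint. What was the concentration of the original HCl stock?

n(LiOH) = 0.1533 x 0.01761 = 0.002700 mol.
n(HCl) in the aliquot = 0.002700 mol.
[diluted HCl] = 0.002700 / 0.01962 = 0.1376 M.
Dilution factor = 250.0/14.45 = 17.30, so [stock] = 0.1376 x 17.30 = 2.38 M.

2.38 M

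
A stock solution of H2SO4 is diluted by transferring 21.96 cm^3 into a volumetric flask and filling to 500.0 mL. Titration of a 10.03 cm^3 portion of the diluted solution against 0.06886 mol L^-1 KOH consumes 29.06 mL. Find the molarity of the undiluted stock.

n(KOH) = 0.06886 x 0.02906 = 0.002001 mol.
n(H2SO4) in the aliquot = 0.002001 x 1/2 = 0.001001 mol.
[diluted H2SO4] = 0.001001 / 0.01003 = 0.09975 M.
Dilution factor = 500.0/21.96 = 22.77, so [stock] = 0.09975 x 22.77 = 2.27 M.

2.27 M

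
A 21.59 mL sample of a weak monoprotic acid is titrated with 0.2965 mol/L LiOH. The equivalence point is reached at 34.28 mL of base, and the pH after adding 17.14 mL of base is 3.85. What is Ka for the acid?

1.4 x 10^-4

17.14 mL is half of the equivalence volume, so this is the half-equivalence point where [HA] = [A^-].
At half-equivalence pH = pKa, so pKa = 3.85.
Ka = 10^(-3.85) = 1.4 x 10^-4.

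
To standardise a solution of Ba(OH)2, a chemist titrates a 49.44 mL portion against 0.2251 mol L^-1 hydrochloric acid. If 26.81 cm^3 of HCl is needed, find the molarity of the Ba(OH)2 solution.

0.0610 M

n(HCl) delivered = 0.2251 x 0.02681 = 0.006035 mol.
The reaction is 1 Ba(OH)2 + 2 HCl, so n(Ba(OH)2) = 0.006035 x 1/2 = 0.003017 mol.
[Ba(OH)2] = 0.003017 mol / 0.04944 L = 0.0610 M.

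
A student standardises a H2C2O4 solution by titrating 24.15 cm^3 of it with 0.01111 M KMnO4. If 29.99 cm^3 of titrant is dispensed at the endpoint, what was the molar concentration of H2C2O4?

n(KMnO4) = 0.01111 x 0.02999 = 0.0003332 mol.
From the balanced equation, 2 mol KMnO4 reacts with 5 mol H2C2O4, so n(H2C2O4) = 0.0003332 x 5/2 = 0.0008330 mol.
[H2C2O4] = 0.0008330 / 0.02415 L = 0.0345 M.

0.0345 M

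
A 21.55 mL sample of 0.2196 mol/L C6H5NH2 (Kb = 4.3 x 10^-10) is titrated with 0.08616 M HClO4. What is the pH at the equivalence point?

n(C6H5NH2) = 0.2196 x 0.02155 = 0.004732 mol; V(HClO4) at equivalence = 0.004732/0.08616 = 0.05493 L.
At equivalence the base is fully converted to C6H5NH3+; total volume = 0.07648 L, so [C6H5NH3+] = 0.004732/0.07648 = 0.06188 M.
Ka(C6H5NH3+) = Kw/Kb = 1.0e-14 / 4.3 x 10^-10 = 2.33e-5.
[H^+] = sqrt(Ka x [C6H5NH3+]) = sqrt(2.33e-5 x 0.06188) = 0.00120 M.
pH = -log(0.00120) = 2.92.

2.92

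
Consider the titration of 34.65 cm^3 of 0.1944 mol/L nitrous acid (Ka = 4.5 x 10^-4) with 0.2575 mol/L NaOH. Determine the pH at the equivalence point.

8.20

n(HNO2) = 0.1944 x 0.03465 = 0.006736 mol; V(NaOH) at equivalence = 0.006736/0.2575 = 0.02616 L.
At equivalence all the acid is converted to NO2-; total volume = 0.03465 + 0.02616 = 0.06081 L, so [NO2-] = 0.006736/0.06081 = 0.1108 M.
Kb = Kw/Ka = 1.0e-14 / 4.5 x 10^-4 = 2.22e-11.
[OH^-] = sqrt(Kb x [NO2-]) = sqrt(2.22e-11 x 0.1108) = 1.57e-6 M.
pOH = 5.80, so pH = 14.00 - 5.80 = 8.20.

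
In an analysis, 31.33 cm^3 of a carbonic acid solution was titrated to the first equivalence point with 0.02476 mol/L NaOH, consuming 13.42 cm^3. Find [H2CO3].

n(NaOH) = 0.02476 x 0.01342 = 0.0003323 mol.
At the first equivalence point, 1 mol OH^- react per mol H2CO3, so n(H2CO3) = 0.0003323 / 1 = 0.0003323 mol.
[H2CO3] = 0.0003323 / 0.03133 L = 0.0106 M.

0.0106 M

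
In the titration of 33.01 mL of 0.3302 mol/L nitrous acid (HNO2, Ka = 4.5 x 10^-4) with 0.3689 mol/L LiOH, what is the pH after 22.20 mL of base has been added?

3.83

Initial n(HNO2) = 0.3302 x 0.03301 = 0.01090 mol.
n(LiOH) added = 0.3689 x 0.02220 = 0.008190 mol, converting that many moles of HNO2 to NO2-.
Remaining n(HNO2) = 0.002710 mol; n(NO2-) = 0.008190 mol.
By Henderson-Hasselbalch, pH = pKa + log([A^-]/[HA]) = 3.35 + log(0.008190/0.002710) = 3.35 + (+0.48) = 3.83.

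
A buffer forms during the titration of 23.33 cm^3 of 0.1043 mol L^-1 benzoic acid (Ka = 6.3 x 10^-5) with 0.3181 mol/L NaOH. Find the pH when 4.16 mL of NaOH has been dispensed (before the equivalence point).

4.28

Initial n(C6H5COOH) = 0.1043 x 0.02333 = 0.002433 mol.
n(NaOH) added = 0.3181 x 0.004160 = 0.001323 mol, converting that many moles of C6H5COOH to C6H5COO-.
Remaining n(C6H5COOH) = 0.001110 mol; n(C6H5COO-) = 0.001323 mol.
By Henderson-Hasselbalch, pH = pKa + log([A^-]/[HA]) = 4.20 + log(0.001323/0.001110) = 4.20 + (+0.08) = 4.28.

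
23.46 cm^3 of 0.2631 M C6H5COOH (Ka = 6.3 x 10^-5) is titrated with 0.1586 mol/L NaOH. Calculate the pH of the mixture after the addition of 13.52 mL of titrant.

3.93

Initial n(C6H5COOH) = 0.2631 x 0.02346 = 0.006172 mol.
n(NaOH) added = 0.1586 x 0.01352 = 0.002144 mol, converting that many moles of C6H5COOH to C6H5COO-.
Remaining n(C6H5COOH) = 0.004028 mol; n(C6H5COO-) = 0.002144 mol.
By Henderson-Hasselbalch, pH = pKa + log([A^-]/[HA]) = 4.20 + log(0.002144/0.004028) = 4.20 + (-0.27) = 3.93.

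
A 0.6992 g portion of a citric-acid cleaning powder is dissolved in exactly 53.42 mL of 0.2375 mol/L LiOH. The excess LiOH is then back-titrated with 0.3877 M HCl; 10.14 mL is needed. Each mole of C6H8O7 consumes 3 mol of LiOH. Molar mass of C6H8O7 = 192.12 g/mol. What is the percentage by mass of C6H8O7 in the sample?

Total n(LiOH) added = 0.2375 x 0.05342 = 0.01269 mol.
n(HCl) used = 0.3877 x 0.01014 = 0.003931 mol, which equals the excess n(LiOH).
So n(LiOH) consumed by the sample = 0.01269 - 0.003931 = 0.008756 mol.
n(C6H8O7) = 0.008756 / 3 = 0.002919 mol.
mass C6H8O7 = 0.002919 x 192.12 = 0.5607 g, so %C6H8O7 = 0.5607/0.6992 x 100 = 80.2%.

80.2%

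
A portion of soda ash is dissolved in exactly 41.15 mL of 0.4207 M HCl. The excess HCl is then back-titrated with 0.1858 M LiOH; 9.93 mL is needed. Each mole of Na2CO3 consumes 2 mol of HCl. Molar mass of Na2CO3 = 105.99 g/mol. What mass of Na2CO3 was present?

0.820 g

Total n(HCl) added = 0.4207 x 0.04115 = 0.01731 mol.
n(LiOH) used = 0.1858 x 0.009930 = 0.001845 mol, which equals the excess n(HCl).
So n(HCl) consumed by the sample = 0.01731 - 0.001845 = 0.01547 mol.
n(Na2CO3) = 0.01547 / 2 = 0.007733 mol.
mass = 0.007733 mol x 105.99 g/mol = 0.820 g.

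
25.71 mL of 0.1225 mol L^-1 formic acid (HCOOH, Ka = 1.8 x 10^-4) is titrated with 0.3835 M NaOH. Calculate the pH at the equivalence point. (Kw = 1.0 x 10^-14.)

8.36

n(HCOOH) = 0.1225 x 0.02571 = 0.003149 mol; V(NaOH) at equivalence = 0.003149/0.3835 = 0.008212 L.
At equivalence all the acid is converted to HCOO-; total volume = 0.02571 + 0.008212 = 0.03392 L, so [HCOO-] = 0.003149/0.03392 = 0.09284 M.
Kb = Kw/Ka = 1.0e-14 / 1.8 x 10^-4 = 5.56e-11.
[OH^-] = sqrt(Kb x [HCOO-]) = sqrt(5.56e-11 x 0.09284) = 2.27e-6 M.
pOH = 5.64, so pH = 14.00 - 5.64 = 8.36.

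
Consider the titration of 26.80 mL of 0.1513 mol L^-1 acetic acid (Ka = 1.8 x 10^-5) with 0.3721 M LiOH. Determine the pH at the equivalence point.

n(CH3COOH) = 0.1513 x 0.02680 = 0.004055 mol; V(LiOH) at equivalence = 0.004055/0.3721 = 0.01090 L.
At equivalence all the acid is converted to CH3COO-; total volume = 0.02680 + 0.01090 = 0.03770 L, so [CH3COO-] = 0.004055/0.03770 = 0.1076 M.
Kb = Kw/Ka = 1.0e-14 / 1.8 x 10^-5 = 5.56e-10.
[OH^-] = sqrt(Kb x [CH3COO-]) = sqrt(5.56e-10 x 0.1076) = 7.73e-6 M.
pOH = 5.11, so pH = 14.00 - 5.11 = 8.89.

8.89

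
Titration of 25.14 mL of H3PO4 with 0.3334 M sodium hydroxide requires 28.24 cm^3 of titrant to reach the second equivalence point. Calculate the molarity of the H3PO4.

n(NaOH) = 0.3334 x 0.02824 = 0.009415 mol.
At the second equivalence point, 2 mol OH^- react per mol H3PO4, so n(H3PO4) = 0.009415 / 2 = 0.004708 mol.
[H3PO4] = 0.004708 / 0.02514 L = 0.187 M.

0.187 M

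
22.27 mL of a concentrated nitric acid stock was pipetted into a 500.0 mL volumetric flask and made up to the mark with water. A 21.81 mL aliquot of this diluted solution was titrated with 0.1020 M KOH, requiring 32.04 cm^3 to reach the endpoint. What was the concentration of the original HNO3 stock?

3.36 M

n(KOH) = 0.1020 x 0.03204 = 0.003268 mol.
n(HNO3) in the aliquot = 0.003268 mol.
[diluted HNO3] = 0.003268 / 0.02181 = 0.1498 M.
Dilution factor = 500.0/22.27 = 22.45, so [stock] = 0.1498 x 22.45 = 3.36 M.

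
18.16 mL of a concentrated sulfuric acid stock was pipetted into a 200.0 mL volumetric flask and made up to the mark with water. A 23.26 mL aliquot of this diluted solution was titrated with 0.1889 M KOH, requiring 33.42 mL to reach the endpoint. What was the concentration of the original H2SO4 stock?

1.49 M

n(KOH) = 0.1889 x 0.03342 = 0.006313 mol.
n(H2SO4) in the aliquot = 0.006313 x 1/2 = 0.003157 mol.
[diluted H2SO4] = 0.003157 / 0.02326 = 0.1357 M.
Dilution factor = 200.0/18.16 = 11.01, so [stock] = 0.1357 x 11.01 = 1.49 M.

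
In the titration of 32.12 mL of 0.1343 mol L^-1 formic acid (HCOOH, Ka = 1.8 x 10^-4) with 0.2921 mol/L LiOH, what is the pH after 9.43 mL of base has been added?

Initial n(HCOOH) = 0.1343 x 0.03212 = 0.004314 mol.
n(LiOH) added = 0.2921 x 0.009430 = 0.002755 mol, converting that many moles of HCOOH to HCOO-.
Remaining n(HCOOH) = 0.001559 mol; n(HCOO-) = 0.002755 mol.
By Henderson-Hasselbalch, pH = pKa + log([A^-]/[HA]) = 3.74 + log(0.002755/0.001559) = 3.74 + (+0.25) = 3.99.

3.99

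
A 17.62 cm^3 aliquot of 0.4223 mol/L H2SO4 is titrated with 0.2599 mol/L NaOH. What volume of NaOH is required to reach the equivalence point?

57.3 mL

n(H2SO4) = 0.4223 mol/L x 0.01762 L = 0.007441 mol.
The neutralisation is 1 H2SO4 : 2 NaOH, so n(NaOH) = 0.007441 x 2/1 = 0.01488 mol.
V(NaOH) = 0.01488 / 0.2599 = 0.05726 L = 57.3 mL.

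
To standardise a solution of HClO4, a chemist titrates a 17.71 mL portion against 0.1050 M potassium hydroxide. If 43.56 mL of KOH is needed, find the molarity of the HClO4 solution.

0.258 M

n(KOH) delivered = 0.1050 x 0.04356 = 0.004574 mol.
For a 1:1 reaction, n(HClO4) = 0.004574 mol.
[HClO4] = 0.004574 mol / 0.01771 L = 0.258 M.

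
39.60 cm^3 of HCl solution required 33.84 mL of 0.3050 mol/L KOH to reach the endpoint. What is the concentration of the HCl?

n(KOH) delivered = 0.3050 x 0.03384 = 0.01032 mol.
For a 1:1 reaction, n(HCl) = 0.01032 mol.
[HCl] = 0.01032 mol / 0.03960 L = 0.261 M.

0.261 M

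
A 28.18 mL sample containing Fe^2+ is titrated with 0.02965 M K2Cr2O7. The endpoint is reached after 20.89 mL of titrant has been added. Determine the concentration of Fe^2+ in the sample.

0.132 M

n(K2Cr2O7) = 0.02965 x 0.02089 = 0.0006194 mol.
From the balanced equation, 1 mol K2Cr2O7 reacts with 6 mol Fe^2+, so n(Fe^2+) = 0.0006194 x 6/1 = 0.003716 mol.
[Fe^2+] = 0.003716 / 0.02818 L = 0.132 M.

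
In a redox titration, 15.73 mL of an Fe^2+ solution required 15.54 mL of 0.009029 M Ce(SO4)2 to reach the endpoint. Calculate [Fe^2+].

0.00892 M

n(Ce(SO4)2) = 0.009029 x 0.01554 = 0.0001403 mol.
From the balanced equation, 1 mol Ce(SO4)2 reacts with 1 mol Fe^2+, so n(Fe^2+) = 0.0001403 x 1/1 = 0.0001403 mol.
[Fe^2+] = 0.0001403 / 0.01573 L = 0.00892 M.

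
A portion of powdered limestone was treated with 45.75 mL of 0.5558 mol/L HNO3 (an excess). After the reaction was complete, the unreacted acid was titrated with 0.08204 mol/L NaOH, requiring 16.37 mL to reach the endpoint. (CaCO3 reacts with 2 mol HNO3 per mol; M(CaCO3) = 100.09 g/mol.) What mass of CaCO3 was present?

Total n(HNO3) added = 0.5558 x 0.04575 = 0.02543 mol.
n(NaOH) used = 0.08204 x 0.01637 = 0.001343 mol, which equals the excess n(HNO3).
So n(HNO3) consumed by the sample = 0.02543 - 0.001343 = 0.02408 mol.
n(CaCO3) = 0.02408 / 2 = 0.01204 mol.
mass = 0.01204 mol x 100.09 g/mol = 1.21 g.

1.21 g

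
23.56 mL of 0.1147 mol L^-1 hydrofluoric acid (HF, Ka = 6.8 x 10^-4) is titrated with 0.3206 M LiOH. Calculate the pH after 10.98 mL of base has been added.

12.37

n(acid) = 0.1147 x 0.02356 = 0.002702 mol; n(LiOH) added = 0.3206 x 0.01098 = 0.003520 mol.
Base is in excess by 0.003520 - 0.002702 = 0.0008179 mol in a total volume of 0.03454 L.
[OH^-] = 0.0008179/0.03454 = 0.02368 M, so pOH = 1.63 and pH = 14.00 - 1.63 = 12.37.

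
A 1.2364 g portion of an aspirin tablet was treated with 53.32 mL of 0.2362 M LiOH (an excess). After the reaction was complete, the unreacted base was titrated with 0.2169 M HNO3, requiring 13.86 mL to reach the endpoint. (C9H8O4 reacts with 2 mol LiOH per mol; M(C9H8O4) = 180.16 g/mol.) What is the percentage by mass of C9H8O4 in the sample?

Total n(LiOH) added = 0.2362 x 0.05332 = 0.01259 mol.
n(HNO3) used = 0.2169 x 0.01386 = 0.003006 mol, which equals the excess n(LiOH).
So n(LiOH) consumed by the sample = 0.01259 - 0.003006 = 0.009588 mol.
n(C9H8O4) = 0.009588 / 2 = 0.004794 mol.
mass C9H8O4 = 0.004794 x 180.16 = 0.8637 g, so %C9H8O4 = 0.8637/1.2364 x 100 = 69.9%.

69.9%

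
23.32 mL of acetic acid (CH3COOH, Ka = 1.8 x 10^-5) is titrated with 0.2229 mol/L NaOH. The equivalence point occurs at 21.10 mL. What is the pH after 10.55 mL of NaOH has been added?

10.55 mL is exactly half the equivalence volume (21.10/2), i.e. the half-equivalence point.
There, n(HA) = n(A^-), so pH = pKa = -log(1.8 x 10^-5) = 4.74.

4.74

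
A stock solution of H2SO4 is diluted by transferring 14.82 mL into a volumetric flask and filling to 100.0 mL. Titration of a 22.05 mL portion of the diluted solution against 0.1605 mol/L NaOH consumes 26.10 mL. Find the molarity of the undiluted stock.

n(NaOH) = 0.1605 x 0.02610 = 0.004189 mol.
n(H2SO4) in the aliquot = 0.004189 x 1/2 = 0.002095 mol.
[diluted H2SO4] = 0.002095 / 0.02205 = 0.09499 M.
Dilution factor = 100.0/14.82 = 6.748, so [stock] = 0.09499 x 6.748 = 0.641 M.

0.641 M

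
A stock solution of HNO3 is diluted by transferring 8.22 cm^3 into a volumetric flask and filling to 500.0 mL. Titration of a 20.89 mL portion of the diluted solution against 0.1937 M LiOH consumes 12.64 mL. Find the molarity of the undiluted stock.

n(LiOH) = 0.1937 x 0.01264 = 0.002448 mol.
n(HNO3) in the aliquot = 0.002448 mol.
[diluted HNO3] = 0.002448 / 0.02089 = 0.1172 M.
Dilution factor = 500.0/8.220 = 60.83, so [stock] = 0.1172 x 60.83 = 7.13 M.

7.13 M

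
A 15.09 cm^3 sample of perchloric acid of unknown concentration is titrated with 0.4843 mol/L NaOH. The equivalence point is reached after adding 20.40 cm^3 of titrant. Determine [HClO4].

0.655 M

n(NaOH) delivered = 0.4843 x 0.02040 = 0.009880 mol.
For a 1:1 reaction, n(HClO4) = 0.009880 mol.
[HClO4] = 0.009880 mol / 0.01509 L = 0.655 M.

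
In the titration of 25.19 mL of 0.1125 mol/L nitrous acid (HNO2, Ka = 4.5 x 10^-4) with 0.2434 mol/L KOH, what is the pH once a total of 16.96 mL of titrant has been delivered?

12.49

n(acid) = 0.1125 x 0.02519 = 0.002834 mol; n(KOH) added = 0.2434 x 0.01696 = 0.004128 mol.
Base is in excess by 0.004128 - 0.002834 = 0.001294 mol in a total volume of 0.04215 L.
[OH^-] = 0.001294/0.04215 = 0.03070 M, so pOH = 1.51 and pH = 14.00 - 1.51 = 12.49.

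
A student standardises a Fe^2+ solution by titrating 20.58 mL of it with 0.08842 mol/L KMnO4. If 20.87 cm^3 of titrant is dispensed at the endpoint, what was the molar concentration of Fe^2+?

n(KMnO4) = 0.08842 x 0.02087 = 0.001845 mol.
From the balanced equation, 1 mol KMnO4 reacts with 5 mol Fe^2+, so n(Fe^2+) = 0.001845 x 5/1 = 0.009227 mol.
[Fe^2+] = 0.009227 / 0.02058 L = 0.448 M.

0.448 M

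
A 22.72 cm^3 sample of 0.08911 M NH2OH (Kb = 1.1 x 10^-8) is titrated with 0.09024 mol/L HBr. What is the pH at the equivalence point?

n(NH2OH) = 0.08911 x 0.02272 = 0.002025 mol; V(HBr) at equivalence = 0.002025/0.09024 = 0.02244 L.
At equivalence the base is fully converted to NH3OH+; total volume = 0.04516 L, so [NH3OH+] = 0.002025/0.04516 = 0.04484 M.
Ka(NH3OH+) = Kw/Kb = 1.0e-14 / 1.1 x 10^-8 = 9.09e-7.
[H^+] = sqrt(Ka x [NH3OH+]) = sqrt(9.09e-7 x 0.04484) = 0.000202 M.
pH = -log(0.000202) = 3.69.

3.69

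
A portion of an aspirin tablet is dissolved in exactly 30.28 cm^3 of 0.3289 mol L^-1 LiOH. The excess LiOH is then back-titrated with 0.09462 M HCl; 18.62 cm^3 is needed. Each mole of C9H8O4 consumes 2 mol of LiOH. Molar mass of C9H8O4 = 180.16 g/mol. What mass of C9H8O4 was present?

0.738 g

Total n(LiOH) added = 0.3289 x 0.03028 = 0.009959 mol.
n(HCl) used = 0.09462 x 0.01862 = 0.001762 mol, which equals the excess n(LiOH).
So n(LiOH) consumed by the sample = 0.009959 - 0.001762 = 0.008197 mol.
n(C9H8O4) = 0.008197 / 2 = 0.004099 mol.
mass = 0.004099 mol x 180.16 g/mol = 0.738 g.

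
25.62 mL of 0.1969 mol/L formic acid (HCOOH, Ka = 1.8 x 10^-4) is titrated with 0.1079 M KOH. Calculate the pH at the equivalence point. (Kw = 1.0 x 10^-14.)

n(HCOOH) = 0.1969 x 0.02562 = 0.005045 mol; V(KOH) at equivalence = 0.005045/0.1079 = 0.04675 L.
At equivalence all the acid is converted to HCOO-; total volume = 0.02562 + 0.04675 = 0.07237 L, so [HCOO-] = 0.005045/0.07237 = 0.06970 M.
Kb = Kw/Ka = 1.0e-14 / 1.8 x 10^-4 = 5.56e-11.
[OH^-] = sqrt(Kb x [HCOO-]) = sqrt(5.56e-11 x 0.06970) = 1.97e-6 M.
pOH = 5.71, so pH = 14.00 - 5.71 = 8.29.

8.29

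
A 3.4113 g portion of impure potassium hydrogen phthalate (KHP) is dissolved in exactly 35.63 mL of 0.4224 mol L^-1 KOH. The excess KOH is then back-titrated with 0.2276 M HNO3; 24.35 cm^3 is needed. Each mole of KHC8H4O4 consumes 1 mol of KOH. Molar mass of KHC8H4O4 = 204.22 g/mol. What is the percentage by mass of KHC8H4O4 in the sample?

56.9%

Total n(KOH) added = 0.4224 x 0.03563 = 0.01505 mol.
n(HNO3) used = 0.2276 x 0.02435 = 0.005542 mol, which equals the excess n(KOH).
So n(KOH) consumed by the sample = 0.01505 - 0.005542 = 0.009508 mol.
n(KHC8H4O4) = 0.009508 / 1 = 0.009508 mol.
mass KHC8H4O4 = 0.009508 x 204.22 = 1.942 g, so %KHC8H4O4 = 1.942/3.4113 x 100 = 56.9%.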